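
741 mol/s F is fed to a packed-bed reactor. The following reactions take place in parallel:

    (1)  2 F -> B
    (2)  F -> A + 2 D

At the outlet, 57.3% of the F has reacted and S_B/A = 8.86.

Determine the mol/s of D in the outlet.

45.4 mol/s

Conversion of F: F consumed = 0.573 × 741 = 424.6 mol/s = 2ξ₁ + 1ξ₂.
Selectivity: 1ξ₁ / (1ξ₂) = 8.86 → ξ₁ = 8.86 ξ₂.
Substitute: (2·8.86 + 1) ξ₂ = 424.6 → ξ₂ = 22.68 mol/s, ξ₁ = 201 mol/s.
Outlet amounts (n = n₀ + Σ ν·ξ):
  F: 741 − 2(201) − 1(22.68) = 316.4
  B: 0 + 1(201) = 201
  A: 0 + 1(22.68) = 22.68
  D: 0 + 2(22.68) = 45.36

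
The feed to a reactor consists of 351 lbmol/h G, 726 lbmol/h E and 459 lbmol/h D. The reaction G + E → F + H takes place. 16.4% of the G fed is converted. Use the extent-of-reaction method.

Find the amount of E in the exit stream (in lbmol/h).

G reacted = 0.164 × 351 = 57.56 lbmol/h; ν_G = −1, so ξ = 57.56/1 = 57.56 lbmol/h.
Outlet amounts (n = n₀ + ν ξ):
  G: 351 − 1(57.56) = 293.4
  E: 726 − 1(57.56) = 668.4
  F: 0 + 1(57.56) = 57.56
  H: 0 + 1(57.56) = 57.56
  D: 459 (inert)

668 lbmol/h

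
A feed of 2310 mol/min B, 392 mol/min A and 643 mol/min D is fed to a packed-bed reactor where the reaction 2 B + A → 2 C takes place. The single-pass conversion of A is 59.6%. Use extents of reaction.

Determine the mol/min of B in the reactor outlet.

1840 mol/min

A reacted = 0.596 × 392 = 233.6 mol/min; ν_A = −1, so ξ = 233.6/1 = 233.6 mol/min.
Outlet amounts (n = n₀ + ν ξ):
  B: 2310 − 2(233.6) = 1843
  A: 392 − 1(233.6) = 158.4
  C: 0 + 2(233.6) = 467.3
  D: 643 (inert)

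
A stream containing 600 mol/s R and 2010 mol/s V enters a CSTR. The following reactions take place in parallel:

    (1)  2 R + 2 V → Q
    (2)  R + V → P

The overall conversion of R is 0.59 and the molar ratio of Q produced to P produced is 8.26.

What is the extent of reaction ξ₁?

Conversion of R: R consumed = 0.59 × 600 = 354 mol/s = 2ξ₁ + 1ξ₂.
Selectivity: 1ξ₁ / (1ξ₂) = 8.26 → ξ₁ = 8.26 ξ₂.
Substitute: (2·8.26 + 1) ξ₂ = 354 → ξ₂ = 20.21 mol/s, ξ₁ = 166.9 mol/s.
Outlet amounts (n = n₀ + Σ ν·ξ):
  R: 600 − 2(166.9) − 1(20.21) = 246
  V: 2010 − 2(166.9) − 1(20.21) = 1656
  Q: 0 + 1(166.9) = 166.9
  P: 0 + 1(20.21) = 20.21

ξ₁ = 167 mol/s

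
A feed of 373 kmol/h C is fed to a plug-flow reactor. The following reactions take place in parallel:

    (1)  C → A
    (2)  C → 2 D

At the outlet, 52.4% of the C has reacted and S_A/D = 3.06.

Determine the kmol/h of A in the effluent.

Conversion of C: C consumed = 0.524 × 373 = 195.5 kmol/h = 1ξ₁ + 1ξ₂.
Selectivity: 1ξ₁ / (2ξ₂) = 3.06 → ξ₁ = 6.12 ξ₂.
Substitute: (1·6.12 + 1) ξ₂ = 195.5 → ξ₂ = 27.45 kmol/h, ξ₁ = 168 kmol/h.
Outlet amounts (n = n₀ + Σ ν·ξ):
  C: 373 − 1(168) − 1(27.45) = 177.5
  A: 0 + 1(168) = 168
  D: 0 + 2(27.45) = 54.9

168 kmol/h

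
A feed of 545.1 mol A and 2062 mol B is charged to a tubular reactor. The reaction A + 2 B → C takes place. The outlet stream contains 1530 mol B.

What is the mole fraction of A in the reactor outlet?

For B: n = n₀ − 2ξ → 1530 = 2062 − 2ξ, giving ξ = 266 mol.
Outlet amounts (n = n₀ + ν ξ):
  A: 545.1 − 1(266) = 279.1
  B: 2062 − 2(266) = 1530
  C: 0 + 1(266) = 266
Total out = 2075 mol; y_A = 279.1 / 2075 = 0.1345.

0.134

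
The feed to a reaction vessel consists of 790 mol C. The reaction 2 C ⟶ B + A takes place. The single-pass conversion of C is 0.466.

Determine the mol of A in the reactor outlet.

184 mol

C reacted = 0.466 × 790 = 368.1 mol; ν_C = −2, so ξ = 368.1/2 = 184.1 mol.
Outlet amounts (n = n₀ + ν ξ):
  C: 790 − 2(184.1) = 421.9
  B: 0 + 1(184.1) = 184.1
  A: 0 + 1(184.1) = 184.1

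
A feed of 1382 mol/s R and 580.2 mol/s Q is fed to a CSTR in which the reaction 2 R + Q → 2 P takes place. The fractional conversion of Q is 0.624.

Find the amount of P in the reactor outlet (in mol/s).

724 mol/s

Q reacted = 0.624 × 580.2 = 362 mol/s; ν_Q = −1, so ξ = 362/1 = 362 mol/s.
Outlet amounts (n = n₀ + ν ξ):
  R: 1382 − 2(362) = 657.9
  Q: 580.2 − 1(362) = 218.2
  P: 0 + 2(362) = 724.1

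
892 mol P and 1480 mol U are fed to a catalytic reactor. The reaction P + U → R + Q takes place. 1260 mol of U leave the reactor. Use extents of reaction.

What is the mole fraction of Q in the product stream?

0.0927

For U: n = n₀ − 1ξ → 1260 = 1480 − 1ξ, giving ξ = 220 mol.
Outlet amounts (n = n₀ + ν ξ):
  P: 892 − 1(220) = 672
  U: 1480 − 1(220) = 1260
  R: 0 + 1(220) = 220
  Q: 0 + 1(220) = 220
Total out = 2372 mol; y_Q = 220 / 2372 = 0.09275.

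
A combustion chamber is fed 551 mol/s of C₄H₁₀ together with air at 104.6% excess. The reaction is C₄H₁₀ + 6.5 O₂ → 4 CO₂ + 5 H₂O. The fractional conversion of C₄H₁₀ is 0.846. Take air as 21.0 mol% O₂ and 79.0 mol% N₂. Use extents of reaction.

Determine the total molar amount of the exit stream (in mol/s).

Stoichiometric O₂ = 6.5 × 551 = 3582 mol/s; O₂ fed = 3582 × 2.046 = 7328 mol/s.
N₂ fed = 7328 × 79/21 = 27570 mol/s.
Fuel reacted = 0.846 × 551 → ξ = 466.1 mol/s.
Outlet (n = n₀ + ν ξ):
  C₄H₁₀: 551 − 1(466.1) = 84.85
  O₂: 7328 − 6.5(466.1) = 4298
  N₂: 27570 (inert)
  CO₂: 0 + 4(466.1) = 1865
  H₂O: 0 + 5(466.1) = 2331
Total out = 84.85 + 4298 + 27570 + 1865 + 2331 = 36140 mol/s.

36100 mol/s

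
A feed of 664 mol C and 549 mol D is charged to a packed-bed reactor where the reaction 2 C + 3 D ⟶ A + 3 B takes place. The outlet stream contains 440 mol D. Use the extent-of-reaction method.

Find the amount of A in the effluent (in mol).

For D: n = n₀ − 3ξ → 440 = 549 − 3ξ, giving ξ = 36.33 mol.
Outlet amounts (n = n₀ + ν ξ):
  C: 664 − 2(36.33) = 591.3
  D: 549 − 3(36.33) = 440
  A: 0 + 1(36.33) = 36.33
  B: 0 + 3(36.33) = 109

36.3 mol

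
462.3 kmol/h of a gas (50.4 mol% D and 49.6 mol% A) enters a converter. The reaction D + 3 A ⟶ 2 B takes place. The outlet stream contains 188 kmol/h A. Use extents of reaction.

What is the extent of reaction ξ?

For A: n = n₀ − 3ξ → 188 = 229.3 − 3ξ, giving ξ = 13.77 kmol/h.
Outlet amounts (n = n₀ + ν ξ):
  D: 233 − 1(13.77) = 219.2
  A: 229.3 − 3(13.77) = 188
  B: 0 + 2(13.77) = 27.53

ξ = 13.8 kmol/h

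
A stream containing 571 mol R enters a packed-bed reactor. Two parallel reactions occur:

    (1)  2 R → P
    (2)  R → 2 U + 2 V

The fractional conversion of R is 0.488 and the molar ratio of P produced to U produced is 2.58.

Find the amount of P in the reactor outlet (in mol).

127 mol

Conversion of R: R consumed = 0.488 × 571 = 278.6 mol = 2ξ₁ + 1ξ₂.
Selectivity: 1ξ₁ / (2ξ₂) = 2.58 → ξ₁ = 5.16 ξ₂.
Substitute: (2·5.16 + 1) ξ₂ = 278.6 → ξ₂ = 24.62 mol, ξ₁ = 127 mol.
Outlet amounts (n = n₀ + Σ ν·ξ):
  R: 571 − 2(127) − 1(24.62) = 292.4
  P: 0 + 1(127) = 127
  U: 0 + 2(24.62) = 49.23
  V: 0 + 2(24.62) = 49.23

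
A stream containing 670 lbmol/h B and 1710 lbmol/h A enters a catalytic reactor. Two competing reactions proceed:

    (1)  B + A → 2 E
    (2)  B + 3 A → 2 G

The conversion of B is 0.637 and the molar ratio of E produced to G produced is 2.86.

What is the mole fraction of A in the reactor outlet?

0.492

Conversion of B: B consumed = 0.637 × 670 = 426.8 lbmol/h = 1ξ₁ + 1ξ₂.
Selectivity: 2ξ₁ / (2ξ₂) = 2.86 → ξ₁ = 2.86 ξ₂.
Substitute: (1·2.86 + 1) ξ₂ = 426.8 → ξ₂ = 110.6 lbmol/h, ξ₁ = 316.2 lbmol/h.
Outlet amounts (n = n₀ + Σ ν·ξ):
  B: 670 − 1(316.2) − 1(110.6) = 243.2
  A: 1710 − 1(316.2) − 3(110.6) = 1062
  E: 0 + 2(316.2) = 632.4
  G: 0 + 2(110.6) = 221.1
Total out = 2159 lbmol/h; y_A = 1062 / 2159 = 0.492.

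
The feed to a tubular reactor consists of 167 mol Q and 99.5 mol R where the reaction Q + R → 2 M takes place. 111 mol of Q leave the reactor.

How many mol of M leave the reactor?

For Q: n = n₀ − 1ξ → 111 = 167 − 1ξ, giving ξ = 56 mol.
Outlet amounts (n = n₀ + ν ξ):
  Q: 167 − 1(56) = 111
  R: 99.5 − 1(56) = 43.5
  M: 0 + 2(56) = 112

112 mol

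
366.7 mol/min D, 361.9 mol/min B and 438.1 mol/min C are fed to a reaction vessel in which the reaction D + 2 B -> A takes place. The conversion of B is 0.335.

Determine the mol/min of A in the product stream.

60.6 mol/min

B reacted = 0.335 × 361.9 = 121.2 mol/min; ν_B = −2, so ξ = 121.2/2 = 60.62 mol/min.
Outlet amounts (n = n₀ + ν ξ):
  D: 366.7 − 1(60.62) = 306.1
  B: 361.9 − 2(60.62) = 240.7
  A: 0 + 1(60.62) = 60.62
  C: 438.1 (inert)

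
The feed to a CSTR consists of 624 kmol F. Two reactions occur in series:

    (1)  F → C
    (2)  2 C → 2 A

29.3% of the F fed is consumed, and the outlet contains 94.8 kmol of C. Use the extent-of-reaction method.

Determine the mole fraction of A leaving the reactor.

0.141

Conversion of F: F consumed = 1ξ₁ = 0.293 × 624 → ξ₁ = 182.8 kmol.
C balance: n_C = 0 + 1ξ₁ − 2ξ₂ = 94.8 → ξ₂ = (1·182.8 − 94.8)/2 = 44.02 kmol.
Outlet amounts (n = n₀ + Σ ν·ξ):
  F: 624 − 1(182.8) = 441.2
  C: 0 + 1(182.8) − 2(44.02) = 94.8
  A: 0 + 2(44.02) = 88.03
Total out = 624 kmol; y_A = 88.03 / 624 = 0.1411.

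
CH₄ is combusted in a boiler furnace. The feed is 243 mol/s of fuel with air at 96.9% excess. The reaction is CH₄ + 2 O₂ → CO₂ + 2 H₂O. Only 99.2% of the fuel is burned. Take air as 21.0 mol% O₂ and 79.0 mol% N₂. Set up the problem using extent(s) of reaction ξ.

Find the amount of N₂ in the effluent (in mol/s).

Stoichiometric O₂ = 2 × 243 = 486 mol/s; O₂ fed = 486 × 1.969 = 956.9 mol/s.
N₂ fed = 956.9 × 79/21 = 3600 mol/s.
Fuel reacted = 0.992 × 243 → ξ = 241.1 mol/s.
Outlet (n = n₀ + ν ξ):
  CH₄: 243 − 1(241.1) = 1.944
  O₂: 956.9 − 2(241.1) = 474.8
  N₂: 3600 (inert)
  CO₂: 0 + 1(241.1) = 241.1
  H₂O: 0 + 2(241.1) = 482.1

3600 mol/s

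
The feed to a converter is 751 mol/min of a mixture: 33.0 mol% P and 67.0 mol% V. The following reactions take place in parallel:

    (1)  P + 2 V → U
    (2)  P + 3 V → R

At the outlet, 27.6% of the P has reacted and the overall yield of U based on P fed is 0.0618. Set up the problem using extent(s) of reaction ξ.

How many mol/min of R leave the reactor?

53.1 mol/min

Yield of U: 1ξ₁ / 247.8 = 0.0618 → ξ₁ = 15.32 mol/min.
Conversion of P: 1ξ₁ + 1ξ₂ = 0.276 × 247.8 = 68.4 → ξ₂ = 53.09 mol/min.
Outlet amounts (n = n₀ + Σ ν·ξ):
  P: 247.8 − 1(15.32) − 1(53.09) = 179.4
  V: 503.2 − 2(15.32) − 3(53.09) = 313.3
  U: 0 + 1(15.32) = 15.32
  R: 0 + 1(53.09) = 53.09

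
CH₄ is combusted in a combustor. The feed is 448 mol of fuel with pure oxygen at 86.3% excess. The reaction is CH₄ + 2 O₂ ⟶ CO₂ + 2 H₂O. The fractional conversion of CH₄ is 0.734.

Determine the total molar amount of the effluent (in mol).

Stoichiometric O₂ = 2 × 448 = 896 mol; O₂ fed = 896 × 1.863 = 1669 mol.
Fuel reacted = 0.734 × 448 → ξ = 328.8 mol.
Outlet (n = n₀ + ν ξ):
  CH₄: 448 − 1(328.8) = 119.2
  O₂: 1669 − 2(328.8) = 1012
  CO₂: 0 + 1(328.8) = 328.8
  H₂O: 0 + 2(328.8) = 657.7
Total out = 119.2 + 1012 + 328.8 + 657.7 = 2117 mol.

2120 mol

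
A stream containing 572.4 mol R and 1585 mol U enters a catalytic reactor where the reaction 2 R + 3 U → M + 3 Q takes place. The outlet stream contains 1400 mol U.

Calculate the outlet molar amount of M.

61.7 mol

For U: n = n₀ − 3ξ → 1400 = 1585 − 3ξ, giving ξ = 61.67 mol.
Outlet amounts (n = n₀ + ν ξ):
  R: 572.4 − 2(61.67) = 449.1
  U: 1585 − 3(61.67) = 1400
  M: 0 + 1(61.67) = 61.67
  Q: 0 + 3(61.67) = 185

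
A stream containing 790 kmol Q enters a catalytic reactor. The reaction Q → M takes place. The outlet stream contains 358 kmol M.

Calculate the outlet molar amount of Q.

For M: n = n₀ + 1ξ → 358 = 0 + 1ξ, giving ξ = 358 kmol.
Outlet amounts (n = n₀ + ν ξ):
  Q: 790 − 1(358) = 432
  M: 0 + 1(358) = 358

432 kmol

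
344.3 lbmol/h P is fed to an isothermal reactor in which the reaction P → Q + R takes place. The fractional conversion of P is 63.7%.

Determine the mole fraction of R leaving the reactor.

0.389

P reacted = 0.637 × 344.3 = 219.3 lbmol/h; ν_P = −1, so ξ = 219.3/1 = 219.3 lbmol/h.
Outlet amounts (n = n₀ + ν ξ):
  P: 344.3 − 1(219.3) = 125
  Q: 0 + 1(219.3) = 219.3
  R: 0 + 1(219.3) = 219.3
Total out = 563.6 lbmol/h; y_R = 219.3 / 563.6 = 0.3891.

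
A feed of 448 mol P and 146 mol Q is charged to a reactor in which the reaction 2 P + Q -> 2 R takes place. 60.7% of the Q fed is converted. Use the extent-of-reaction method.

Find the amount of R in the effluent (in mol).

Q reacted = 0.607 × 146 = 88.62 mol; ν_Q = −1, so ξ = 88.62/1 = 88.62 mol.
Outlet amounts (n = n₀ + ν ξ):
  P: 448 − 2(88.62) = 270.8
  Q: 146 − 1(88.62) = 57.38
  R: 0 + 2(88.62) = 177.2

177 mol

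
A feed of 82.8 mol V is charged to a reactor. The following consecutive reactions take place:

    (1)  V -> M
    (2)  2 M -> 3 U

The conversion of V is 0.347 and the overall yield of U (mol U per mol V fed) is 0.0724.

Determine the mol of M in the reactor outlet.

Conversion of V: V consumed = 1ξ₁ = 0.347 × 82.8 → ξ₁ = 28.73 mol.
Yield of U: 3ξ₂ / 82.8 = 0.0724 → ξ₂ = 1.998 mol.
Outlet amounts (n = n₀ + Σ ν·ξ):
  V: 82.8 − 1(28.73) = 54.07
  M: 0 + 1(28.73) − 2(1.998) = 24.74
  U: 0 + 3(1.998) = 5.995

24.7 mol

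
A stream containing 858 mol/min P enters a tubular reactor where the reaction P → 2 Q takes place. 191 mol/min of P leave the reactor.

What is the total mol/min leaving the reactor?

For P: n = n₀ − 1ξ → 191 = 858 − 1ξ, giving ξ = 667 mol/min.
Outlet amounts (n = n₀ + ν ξ):
  P: 858 − 1(667) = 191
  Q: 0 + 2(667) = 1334
Total out = 191 + 1334 = 1525 mol/min.

1520 mol/min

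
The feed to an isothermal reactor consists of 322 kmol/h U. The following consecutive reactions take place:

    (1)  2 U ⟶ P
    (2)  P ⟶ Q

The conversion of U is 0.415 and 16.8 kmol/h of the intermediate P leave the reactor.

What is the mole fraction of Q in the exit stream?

0.196

Conversion of U: U consumed = 2ξ₁ = 0.415 × 322 → ξ₁ = 66.81 kmol/h.
P balance: n_P = 0 + 1ξ₁ − 1ξ₂ = 16.8 → ξ₂ = (1·66.81 − 16.8)/1 = 50.02 kmol/h.
Outlet amounts (n = n₀ + Σ ν·ξ):
  U: 322 − 2(66.81) = 188.4
  P: 0 + 1(66.81) − 1(50.02) = 16.8
  Q: 0 + 1(50.02) = 50.02
Total out = 255.2 kmol/h; y_Q = 50.02 / 255.2 = 0.196.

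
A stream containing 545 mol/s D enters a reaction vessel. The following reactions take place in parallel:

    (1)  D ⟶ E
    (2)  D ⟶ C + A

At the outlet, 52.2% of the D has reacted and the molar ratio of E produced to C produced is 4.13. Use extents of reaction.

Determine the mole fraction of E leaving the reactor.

Conversion of D: D consumed = 0.522 × 545 = 284.5 mol/s = 1ξ₁ + 1ξ₂.
Selectivity: 1ξ₁ / (1ξ₂) = 4.13 → ξ₁ = 4.13 ξ₂.
Substitute: (1·4.13 + 1) ξ₂ = 284.5 → ξ₂ = 55.46 mol/s, ξ₁ = 229 mol/s.
Outlet amounts (n = n₀ + Σ ν·ξ):
  D: 545 − 1(229) − 1(55.46) = 260.5
  E: 0 + 1(229) = 229
  C: 0 + 1(55.46) = 55.46
  A: 0 + 1(55.46) = 55.46
Total out = 600.5 mol/s; y_E = 229 / 600.5 = 0.3814.

0.381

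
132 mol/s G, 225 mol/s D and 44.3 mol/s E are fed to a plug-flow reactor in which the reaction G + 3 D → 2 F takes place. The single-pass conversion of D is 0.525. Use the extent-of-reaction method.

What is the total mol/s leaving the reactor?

D reacted = 0.525 × 225 = 118.1 mol/s; ν_D = −3, so ξ = 118.1/3 = 39.38 mol/s.
Outlet amounts (n = n₀ + ν ξ):
  G: 132 − 1(39.38) = 92.62
  D: 225 − 3(39.38) = 106.9
  F: 0 + 2(39.38) = 78.75
  E: 44.3 (inert)
Total out = 92.62 + 106.9 + 78.75 + 44.3 = 322.6 mol/s.

323 mol/s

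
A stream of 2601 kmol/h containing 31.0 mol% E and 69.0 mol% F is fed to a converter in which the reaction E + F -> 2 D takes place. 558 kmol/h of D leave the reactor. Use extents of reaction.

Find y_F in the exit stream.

For D: n = n₀ + 2ξ → 558 = 0 + 2ξ, giving ξ = 279 kmol/h.
Outlet amounts (n = n₀ + ν ξ):
  E: 806.3 − 1(279) = 527.3
  F: 1795 − 1(279) = 1516
  D: 0 + 2(279) = 558
Total out = 2601 kmol/h; y_F = 1516 / 2601 = 0.5827.

0.583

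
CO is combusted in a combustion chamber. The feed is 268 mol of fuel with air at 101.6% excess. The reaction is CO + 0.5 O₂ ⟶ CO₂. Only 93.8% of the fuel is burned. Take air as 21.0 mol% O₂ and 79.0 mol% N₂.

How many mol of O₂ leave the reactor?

Stoichiometric O₂ = 0.5 × 268 = 134 mol; O₂ fed = 134 × 2.016 = 270.1 mol.
N₂ fed = 270.1 × 79/21 = 1016 mol.
Fuel reacted = 0.938 × 268 → ξ = 251.4 mol.
Outlet (n = n₀ + ν ξ):
  CO: 268 − 1(251.4) = 16.62
  O₂: 270.1 − 0.5(251.4) = 144.5
  N₂: 1016 (inert)
  CO₂: 0 + 1(251.4) = 251.4

144 mol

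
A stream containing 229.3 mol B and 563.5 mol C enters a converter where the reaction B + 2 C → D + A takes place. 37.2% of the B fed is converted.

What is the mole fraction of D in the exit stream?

0.121

B reacted = 0.372 × 229.3 = 85.3 mol; ν_B = −1, so ξ = 85.3/1 = 85.3 mol.
Outlet amounts (n = n₀ + ν ξ):
  B: 229.3 − 1(85.3) = 144
  C: 563.5 − 2(85.3) = 392.9
  D: 0 + 1(85.3) = 85.3
  A: 0 + 1(85.3) = 85.3
Total out = 707.5 mol; y_D = 85.3 / 707.5 = 0.1206.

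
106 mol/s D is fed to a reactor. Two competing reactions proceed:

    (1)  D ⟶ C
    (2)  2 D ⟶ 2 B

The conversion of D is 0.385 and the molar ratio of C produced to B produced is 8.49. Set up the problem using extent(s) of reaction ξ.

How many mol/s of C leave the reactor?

Conversion of D: D consumed = 0.385 × 106 = 40.81 mol/s = 1ξ₁ + 2ξ₂.
Selectivity: 1ξ₁ / (2ξ₂) = 8.49 → ξ₁ = 16.98 ξ₂.
Substitute: (1·16.98 + 2) ξ₂ = 40.81 → ξ₂ = 2.15 mol/s, ξ₁ = 36.51 mol/s.
Outlet amounts (n = n₀ + Σ ν·ξ):
  D: 106 − 1(36.51) − 2(2.15) = 65.19
  C: 0 + 1(36.51) = 36.51
  B: 0 + 2(2.15) = 4.3

36.5 mol/s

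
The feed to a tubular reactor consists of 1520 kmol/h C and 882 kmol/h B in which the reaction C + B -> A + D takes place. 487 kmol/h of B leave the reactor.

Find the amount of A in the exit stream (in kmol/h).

395 kmol/h

For B: n = n₀ − 1ξ → 487 = 882 − 1ξ, giving ξ = 395 kmol/h.
Outlet amounts (n = n₀ + ν ξ):
  C: 1520 − 1(395) = 1125
  B: 882 − 1(395) = 487
  A: 0 + 1(395) = 395
  D: 0 + 1(395) = 395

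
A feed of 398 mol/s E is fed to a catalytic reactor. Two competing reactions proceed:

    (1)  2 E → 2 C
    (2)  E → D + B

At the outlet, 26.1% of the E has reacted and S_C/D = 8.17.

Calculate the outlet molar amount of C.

92.5 mol/s

Conversion of E: E consumed = 0.261 × 398 = 103.9 mol/s = 2ξ₁ + 1ξ₂.
Selectivity: 2ξ₁ / (1ξ₂) = 8.17 → ξ₁ = 4.085 ξ₂.
Substitute: (2·4.085 + 1) ξ₂ = 103.9 → ξ₂ = 11.33 mol/s, ξ₁ = 46.27 mol/s.
Outlet amounts (n = n₀ + Σ ν·ξ):
  E: 398 − 2(46.27) − 1(11.33) = 294.1
  C: 0 + 2(46.27) = 92.55
  D: 0 + 1(11.33) = 11.33
  B: 0 + 1(11.33) = 11.33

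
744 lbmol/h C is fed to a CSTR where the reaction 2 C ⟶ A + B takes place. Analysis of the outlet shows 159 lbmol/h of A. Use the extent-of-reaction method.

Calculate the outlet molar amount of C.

For A: n = n₀ + 1ξ → 159 = 0 + 1ξ, giving ξ = 159 lbmol/h.
Outlet amounts (n = n₀ + ν ξ):
  C: 744 − 2(159) = 426
  A: 0 + 1(159) = 159
  B: 0 + 1(159) = 159

426 lbmol/h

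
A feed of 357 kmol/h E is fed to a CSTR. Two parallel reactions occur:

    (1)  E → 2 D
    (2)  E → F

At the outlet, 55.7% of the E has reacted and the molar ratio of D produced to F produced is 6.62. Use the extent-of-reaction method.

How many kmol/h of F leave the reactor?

Conversion of E: E consumed = 0.557 × 357 = 198.8 kmol/h = 1ξ₁ + 1ξ₂.
Selectivity: 2ξ₁ / (1ξ₂) = 6.62 → ξ₁ = 3.31 ξ₂.
Substitute: (1·3.31 + 1) ξ₂ = 198.8 → ξ₂ = 46.14 kmol/h, ξ₁ = 152.7 kmol/h.
Outlet amounts (n = n₀ + Σ ν·ξ):
  E: 357 − 1(152.7) − 1(46.14) = 158.2
  D: 0 + 2(152.7) = 305.4
  F: 0 + 1(46.14) = 46.14

46.1 kmol/h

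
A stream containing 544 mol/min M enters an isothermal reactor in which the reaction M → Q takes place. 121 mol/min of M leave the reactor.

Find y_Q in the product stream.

For M: n = n₀ − 1ξ → 121 = 544 − 1ξ, giving ξ = 423 mol/min.
Outlet amounts (n = n₀ + ν ξ):
  M: 544 − 1(423) = 121
  Q: 0 + 1(423) = 423
Total out = 544 mol/min; y_Q = 423 / 544 = 0.7776.

0.778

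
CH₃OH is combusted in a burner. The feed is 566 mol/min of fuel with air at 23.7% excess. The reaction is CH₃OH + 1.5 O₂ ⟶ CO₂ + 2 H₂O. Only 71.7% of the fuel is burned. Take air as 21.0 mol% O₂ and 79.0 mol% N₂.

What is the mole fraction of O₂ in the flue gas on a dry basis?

0.089

Stoichiometric O₂ = 1.5 × 566 = 849 mol/min; O₂ fed = 849 × 1.237 = 1050 mol/min.
N₂ fed = 1050 × 79/21 = 3951 mol/min.
Fuel reacted = 0.717 × 566 → ξ = 405.8 mol/min.
Outlet (n = n₀ + ν ξ):
  CH₃OH: 566 − 1(405.8) = 160.2
  O₂: 1050 − 1.5(405.8) = 441.5
  N₂: 3951 (inert)
  CO₂: 0 + 1(405.8) = 405.8
  H₂O: 0 + 2(405.8) = 811.6
Dry total = 4958 mol/min; y_O₂ (dry) = 441.5 / 4958 = 0.08904.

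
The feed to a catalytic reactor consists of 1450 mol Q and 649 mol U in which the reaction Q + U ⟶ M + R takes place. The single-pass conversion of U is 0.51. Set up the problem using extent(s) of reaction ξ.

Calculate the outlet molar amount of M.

331 mol

U reacted = 0.51 × 649 = 331 mol; ν_U = −1, so ξ = 331/1 = 331 mol.
Outlet amounts (n = n₀ + ν ξ):
  Q: 1450 − 1(331) = 1119
  U: 649 − 1(331) = 318
  M: 0 + 1(331) = 331
  R: 0 + 1(331) = 331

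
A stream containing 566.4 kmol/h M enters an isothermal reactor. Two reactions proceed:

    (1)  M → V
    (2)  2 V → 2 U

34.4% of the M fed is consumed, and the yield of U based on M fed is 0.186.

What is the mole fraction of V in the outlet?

Conversion of M: M consumed = 1ξ₁ = 0.344 × 566.4 → ξ₁ = 194.8 kmol/h.
Yield of U: 2ξ₂ / 566.4 = 0.186 → ξ₂ = 52.68 kmol/h.
Outlet amounts (n = n₀ + Σ ν·ξ):
  M: 566.4 − 1(194.8) = 371.6
  V: 0 + 1(194.8) − 2(52.68) = 89.49
  U: 0 + 2(52.68) = 105.4
Total out = 566.4 kmol/h; y_V = 89.49 / 566.4 = 0.158.

0.158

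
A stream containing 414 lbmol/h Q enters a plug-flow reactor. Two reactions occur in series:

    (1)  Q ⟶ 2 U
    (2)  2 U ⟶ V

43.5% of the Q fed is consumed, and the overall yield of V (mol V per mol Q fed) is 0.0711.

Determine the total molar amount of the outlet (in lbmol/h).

Conversion of Q: Q consumed = 1ξ₁ = 0.435 × 414 → ξ₁ = 180.1 lbmol/h.
Yield of V: 1ξ₂ / 414 = 0.0711 → ξ₂ = 29.44 lbmol/h.
Outlet amounts (n = n₀ + Σ ν·ξ):
  Q: 414 − 1(180.1) = 233.9
  U: 0 + 2(180.1) − 2(29.44) = 301.3
  V: 0 + 1(29.44) = 29.44
Total out = 233.9 + 301.3 + 29.44 = 564.7 lbmol/h.

565 lbmol/h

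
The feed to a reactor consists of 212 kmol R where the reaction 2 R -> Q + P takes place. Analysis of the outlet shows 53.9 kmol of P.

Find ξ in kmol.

For P: n = n₀ + 1ξ → 53.9 = 0 + 1ξ, giving ξ = 53.9 kmol.
Outlet amounts (n = n₀ + ν ξ):
  R: 212 − 2(53.9) = 104.2
  Q: 0 + 1(53.9) = 53.9
  P: 0 + 1(53.9) = 53.9

ξ = 53.9 kmol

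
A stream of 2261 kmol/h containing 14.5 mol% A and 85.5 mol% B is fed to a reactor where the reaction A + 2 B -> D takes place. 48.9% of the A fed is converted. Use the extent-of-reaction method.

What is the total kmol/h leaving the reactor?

1940 kmol/h

A reacted = 0.489 × 327.8 = 160.3 kmol/h; ν_A = −1, so ξ = 160.3/1 = 160.3 kmol/h.
Outlet amounts (n = n₀ + ν ξ):
  A: 327.8 − 1(160.3) = 167.5
  B: 1933 − 2(160.3) = 1613
  D: 0 + 1(160.3) = 160.3
Total out = 167.5 + 1613 + 160.3 = 1940 kmol/h.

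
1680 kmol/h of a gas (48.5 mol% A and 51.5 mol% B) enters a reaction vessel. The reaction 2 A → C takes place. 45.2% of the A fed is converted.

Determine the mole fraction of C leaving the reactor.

A reacted = 0.452 × 814.8 = 368.3 kmol/h; ν_A = −2, so ξ = 368.3/2 = 184.1 kmol/h.
Outlet amounts (n = n₀ + ν ξ):
  A: 814.8 − 2(184.1) = 446.5
  C: 0 + 1(184.1) = 184.1
  B: 865.2 (inert)
Total out = 1496 kmol/h; y_C = 184.1 / 1496 = 0.1231.

0.123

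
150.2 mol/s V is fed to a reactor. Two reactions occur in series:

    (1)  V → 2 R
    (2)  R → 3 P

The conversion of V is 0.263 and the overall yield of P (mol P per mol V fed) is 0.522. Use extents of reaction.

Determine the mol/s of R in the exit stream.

Conversion of V: V consumed = 1ξ₁ = 0.263 × 150.2 → ξ₁ = 39.5 mol/s.
Yield of P: 3ξ₂ / 150.2 = 0.522 → ξ₂ = 26.13 mol/s.
Outlet amounts (n = n₀ + Σ ν·ξ):
  V: 150.2 − 1(39.5) = 110.7
  R: 0 + 2(39.5) − 1(26.13) = 52.87
  P: 0 + 3(26.13) = 78.4

52.9 mol/s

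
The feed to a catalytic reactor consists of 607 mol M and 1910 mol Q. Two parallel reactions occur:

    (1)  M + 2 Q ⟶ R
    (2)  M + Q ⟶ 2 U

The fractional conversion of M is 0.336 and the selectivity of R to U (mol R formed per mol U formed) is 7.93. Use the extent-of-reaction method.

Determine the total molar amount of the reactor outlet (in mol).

2130 mol

Conversion of M: M consumed = 0.336 × 607 = 204 mol = 1ξ₁ + 1ξ₂.
Selectivity: 1ξ₁ / (2ξ₂) = 7.93 → ξ₁ = 15.86 ξ₂.
Substitute: (1·15.86 + 1) ξ₂ = 204 → ξ₂ = 12.1 mol, ξ₁ = 191.9 mol.
Outlet amounts (n = n₀ + Σ ν·ξ):
  M: 607 − 1(191.9) − 1(12.1) = 403
  Q: 1910 − 2(191.9) − 1(12.1) = 1514
  R: 0 + 1(191.9) = 191.9
  U: 0 + 2(12.1) = 24.19
Total out = 403 + 1514 + 191.9 + 24.19 = 2133 mol.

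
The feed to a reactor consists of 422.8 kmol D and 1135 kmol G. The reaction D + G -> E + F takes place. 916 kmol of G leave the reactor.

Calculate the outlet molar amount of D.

204 kmol

For G: n = n₀ − 1ξ → 916 = 1135 − 1ξ, giving ξ = 219 kmol.
Outlet amounts (n = n₀ + ν ξ):
  D: 422.8 − 1(219) = 203.8
  G: 1135 − 1(219) = 916
  E: 0 + 1(219) = 219
  F: 0 + 1(219) = 219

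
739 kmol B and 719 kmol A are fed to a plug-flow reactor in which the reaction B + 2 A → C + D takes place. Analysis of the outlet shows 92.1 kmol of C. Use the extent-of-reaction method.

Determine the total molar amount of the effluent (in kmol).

1370 kmol

For C: n = n₀ + 1ξ → 92.1 = 0 + 1ξ, giving ξ = 92.1 kmol.
Outlet amounts (n = n₀ + ν ξ):
  B: 739 − 1(92.1) = 646.9
  A: 719 − 2(92.1) = 534.8
  C: 0 + 1(92.1) = 92.1
  D: 0 + 1(92.1) = 92.1
Total out = 646.9 + 534.8 + 92.1 + 92.1 = 1366 kmol.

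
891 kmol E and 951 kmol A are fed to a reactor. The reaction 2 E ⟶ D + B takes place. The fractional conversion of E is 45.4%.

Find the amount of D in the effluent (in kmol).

202 kmol

E reacted = 0.454 × 891 = 404.5 kmol; ν_E = −2, so ξ = 404.5/2 = 202.3 kmol.
Outlet amounts (n = n₀ + ν ξ):
  E: 891 − 2(202.3) = 486.5
  D: 0 + 1(202.3) = 202.3
  B: 0 + 1(202.3) = 202.3
  A: 951 (inert)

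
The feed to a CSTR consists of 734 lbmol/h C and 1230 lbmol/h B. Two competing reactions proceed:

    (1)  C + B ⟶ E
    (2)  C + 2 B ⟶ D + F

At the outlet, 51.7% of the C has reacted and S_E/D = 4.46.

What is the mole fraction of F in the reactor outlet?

0.0439

Conversion of C: C consumed = 0.517 × 734 = 379.5 lbmol/h = 1ξ₁ + 1ξ₂.
Selectivity: 1ξ₁ / (1ξ₂) = 4.46 → ξ₁ = 4.46 ξ₂.
Substitute: (1·4.46 + 1) ξ₂ = 379.5 → ξ₂ = 69.5 lbmol/h, ξ₁ = 310 lbmol/h.
Outlet amounts (n = n₀ + Σ ν·ξ):
  C: 734 − 1(310) − 1(69.5) = 354.5
  B: 1230 − 1(310) − 2(69.5) = 781
  E: 0 + 1(310) = 310
  D: 0 + 1(69.5) = 69.5
  F: 0 + 1(69.5) = 69.5
Total out = 1585 lbmol/h; y_F = 69.5 / 1585 = 0.04386.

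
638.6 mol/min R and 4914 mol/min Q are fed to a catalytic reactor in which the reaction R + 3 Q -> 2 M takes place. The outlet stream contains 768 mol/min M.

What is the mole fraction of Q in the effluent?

0.786

For M: n = n₀ + 2ξ → 768 = 0 + 2ξ, giving ξ = 384 mol/min.
Outlet amounts (n = n₀ + ν ξ):
  R: 638.6 − 1(384) = 254.6
  Q: 4914 − 3(384) = 3762
  M: 0 + 2(384) = 768
Total out = 4785 mol/min; y_Q = 3762 / 4785 = 0.7863.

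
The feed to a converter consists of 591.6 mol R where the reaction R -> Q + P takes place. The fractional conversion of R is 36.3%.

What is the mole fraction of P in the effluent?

R reacted = 0.363 × 591.6 = 214.8 mol; ν_R = −1, so ξ = 214.8/1 = 214.8 mol.
Outlet amounts (n = n₀ + ν ξ):
  R: 591.6 − 1(214.8) = 376.8
  Q: 0 + 1(214.8) = 214.8
  P: 0 + 1(214.8) = 214.8
Total out = 806.4 mol; y_P = 214.8 / 806.4 = 0.2663.

0.266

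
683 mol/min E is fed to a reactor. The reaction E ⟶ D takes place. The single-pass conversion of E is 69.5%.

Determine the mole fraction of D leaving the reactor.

0.695

E reacted = 0.695 × 683 = 474.7 mol/min; ν_E = −1, so ξ = 474.7/1 = 474.7 mol/min.
Outlet amounts (n = n₀ + ν ξ):
  E: 683 − 1(474.7) = 208.3
  D: 0 + 1(474.7) = 474.7
Total out = 683 mol/min; y_D = 474.7 / 683 = 0.695.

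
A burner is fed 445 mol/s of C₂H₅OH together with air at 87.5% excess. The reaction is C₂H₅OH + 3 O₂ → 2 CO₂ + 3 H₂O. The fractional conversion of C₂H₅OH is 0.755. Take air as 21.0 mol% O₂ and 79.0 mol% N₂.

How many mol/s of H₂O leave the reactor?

1010 mol/s

Stoichiometric O₂ = 3 × 445 = 1335 mol/s; O₂ fed = 1335 × 1.875 = 2503 mol/s.
N₂ fed = 2503 × 79/21 = 9417 mol/s.
Fuel reacted = 0.755 × 445 → ξ = 336 mol/s.
Outlet (n = n₀ + ν ξ):
  C₂H₅OH: 445 − 1(336) = 109
  O₂: 2503 − 3(336) = 1495
  N₂: 9417 (inert)
  CO₂: 0 + 2(336) = 672
  H₂O: 0 + 3(336) = 1008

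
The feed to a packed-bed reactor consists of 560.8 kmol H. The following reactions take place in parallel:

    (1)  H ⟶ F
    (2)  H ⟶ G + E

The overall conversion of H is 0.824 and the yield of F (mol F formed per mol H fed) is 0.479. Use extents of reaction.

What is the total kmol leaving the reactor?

754 kmol

Yield of F: 1ξ₁ / 560.8 = 0.479 → ξ₁ = 268.6 kmol.
Conversion of H: 1ξ₁ + 1ξ₂ = 0.824 × 560.8 = 462.1 → ξ₂ = 193.5 kmol.
Outlet amounts (n = n₀ + Σ ν·ξ):
  H: 560.8 − 1(268.6) − 1(193.5) = 98.7
  F: 0 + 1(268.6) = 268.6
  G: 0 + 1(193.5) = 193.5
  E: 0 + 1(193.5) = 193.5
Total out = 98.7 + 268.6 + 193.5 + 193.5 = 754.3 kmol.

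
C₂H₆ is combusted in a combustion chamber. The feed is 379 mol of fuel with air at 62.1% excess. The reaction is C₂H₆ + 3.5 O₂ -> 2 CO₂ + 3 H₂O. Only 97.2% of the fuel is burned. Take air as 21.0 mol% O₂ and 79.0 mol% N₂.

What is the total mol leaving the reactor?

Stoichiometric O₂ = 3.5 × 379 = 1326 mol; O₂ fed = 1326 × 1.621 = 2150 mol.
N₂ fed = 2150 × 79/21 = 8089 mol.
Fuel reacted = 0.972 × 379 → ξ = 368.4 mol.
Outlet (n = n₀ + ν ξ):
  C₂H₆: 379 − 1(368.4) = 10.61
  O₂: 2150 − 3.5(368.4) = 860.9
  N₂: 8089 (inert)
  CO₂: 0 + 2(368.4) = 736.8
  H₂O: 0 + 3(368.4) = 1105
Total out = 10.61 + 860.9 + 8089 + 736.8 + 1105 = 10800 mol.

10800 mol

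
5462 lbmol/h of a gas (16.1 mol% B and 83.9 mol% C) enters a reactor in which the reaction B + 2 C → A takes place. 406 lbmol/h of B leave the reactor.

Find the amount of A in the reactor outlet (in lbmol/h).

For B: n = n₀ − 1ξ → 406 = 879.4 − 1ξ, giving ξ = 473.4 lbmol/h.
Outlet amounts (n = n₀ + ν ξ):
  B: 879.4 − 1(473.4) = 406
  C: 4583 − 2(473.4) = 3636
  A: 0 + 1(473.4) = 473.4

473 lbmol/h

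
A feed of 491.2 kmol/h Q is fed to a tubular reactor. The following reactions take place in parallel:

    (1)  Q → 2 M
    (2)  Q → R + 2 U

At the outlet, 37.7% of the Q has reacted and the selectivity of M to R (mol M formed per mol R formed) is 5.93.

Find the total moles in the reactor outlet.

Conversion of Q: Q consumed = 0.377 × 491.2 = 185.2 kmol/h = 1ξ₁ + 1ξ₂.
Selectivity: 2ξ₁ / (1ξ₂) = 5.93 → ξ₁ = 2.965 ξ₂.
Substitute: (1·2.965 + 1) ξ₂ = 185.2 → ξ₂ = 46.7 kmol/h, ξ₁ = 138.5 kmol/h.
Outlet amounts (n = n₀ + Σ ν·ξ):
  Q: 491.2 − 1(138.5) − 1(46.7) = 306
  M: 0 + 2(138.5) = 277
  R: 0 + 1(46.7) = 46.7
  U: 0 + 2(46.7) = 93.41
Total out = 306 + 277 + 46.7 + 93.41 = 723.1 kmol/h.

723 kmol/h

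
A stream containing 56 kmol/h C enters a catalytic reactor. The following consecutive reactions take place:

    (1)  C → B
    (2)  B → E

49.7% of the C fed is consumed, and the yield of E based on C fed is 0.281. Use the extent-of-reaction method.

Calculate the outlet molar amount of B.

Conversion of C: C consumed = 1ξ₁ = 0.497 × 56 → ξ₁ = 27.83 kmol/h.
Yield of E: 1ξ₂ / 56 = 0.281 → ξ₂ = 15.74 kmol/h.
Outlet amounts (n = n₀ + Σ ν·ξ):
  C: 56 − 1(27.83) = 28.17
  B: 0 + 1(27.83) − 1(15.74) = 12.1
  E: 0 + 1(15.74) = 15.74

12.1 kmol/h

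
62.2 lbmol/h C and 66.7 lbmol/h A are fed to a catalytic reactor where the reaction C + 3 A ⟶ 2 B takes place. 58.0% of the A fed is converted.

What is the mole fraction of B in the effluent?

A reacted = 0.58 × 66.7 = 38.69 lbmol/h; ν_A = −3, so ξ = 38.69/3 = 12.9 lbmol/h.
Outlet amounts (n = n₀ + ν ξ):
  C: 62.2 − 1(12.9) = 49.3
  A: 66.7 − 3(12.9) = 28.01
  B: 0 + 2(12.9) = 25.79
Total out = 103.1 lbmol/h; y_B = 25.79 / 103.1 = 0.2501.

0.25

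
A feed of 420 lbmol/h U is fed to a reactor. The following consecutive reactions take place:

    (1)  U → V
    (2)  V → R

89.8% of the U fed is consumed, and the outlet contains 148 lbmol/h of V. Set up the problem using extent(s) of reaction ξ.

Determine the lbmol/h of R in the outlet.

229 lbmol/h

Conversion of U: U consumed = 1ξ₁ = 0.898 × 420 → ξ₁ = 377.2 lbmol/h.
V balance: n_V = 0 + 1ξ₁ − 1ξ₂ = 148 → ξ₂ = (1·377.2 − 148)/1 = 229.2 lbmol/h.
Outlet amounts (n = n₀ + Σ ν·ξ):
  U: 420 − 1(377.2) = 42.84
  V: 0 + 1(377.2) − 1(229.2) = 148
  R: 0 + 1(229.2) = 229.2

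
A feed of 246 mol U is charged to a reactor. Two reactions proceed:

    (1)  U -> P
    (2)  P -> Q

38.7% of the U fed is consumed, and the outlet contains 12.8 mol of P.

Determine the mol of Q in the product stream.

Conversion of U: U consumed = 1ξ₁ = 0.387 × 246 → ξ₁ = 95.2 mol.
P balance: n_P = 0 + 1ξ₁ − 1ξ₂ = 12.8 → ξ₂ = (1·95.2 − 12.8)/1 = 82.4 mol.
Outlet amounts (n = n₀ + Σ ν·ξ):
  U: 246 − 1(95.2) = 150.8
  P: 0 + 1(95.2) − 1(82.4) = 12.8
  Q: 0 + 1(82.4) = 82.4

82.4 mol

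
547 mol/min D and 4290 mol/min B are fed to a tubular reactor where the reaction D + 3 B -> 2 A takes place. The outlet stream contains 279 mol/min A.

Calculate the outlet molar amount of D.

For A: n = n₀ + 2ξ → 279 = 0 + 2ξ, giving ξ = 139.5 mol/min.
Outlet amounts (n = n₀ + ν ξ):
  D: 547 − 1(139.5) = 407.5
  B: 4290 − 3(139.5) = 3872
  A: 0 + 2(139.5) = 279

408 mol/min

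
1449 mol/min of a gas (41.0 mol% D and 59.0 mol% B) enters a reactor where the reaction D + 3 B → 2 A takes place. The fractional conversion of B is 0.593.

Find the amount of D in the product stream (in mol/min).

425 mol/min

B reacted = 0.593 × 854.9 = 507 mol/min; ν_B = −3, so ξ = 507/3 = 169 mol/min.
Outlet amounts (n = n₀ + ν ξ):
  D: 594.1 − 1(169) = 425.1
  B: 854.9 − 3(169) = 347.9
  A: 0 + 2(169) = 338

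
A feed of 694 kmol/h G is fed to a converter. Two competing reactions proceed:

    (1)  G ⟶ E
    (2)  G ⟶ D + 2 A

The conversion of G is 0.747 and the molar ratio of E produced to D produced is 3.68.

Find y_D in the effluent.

0.121

Conversion of G: G consumed = 0.747 × 694 = 518.4 kmol/h = 1ξ₁ + 1ξ₂.
Selectivity: 1ξ₁ / (1ξ₂) = 3.68 → ξ₁ = 3.68 ξ₂.
Substitute: (1·3.68 + 1) ξ₂ = 518.4 → ξ₂ = 110.8 kmol/h, ξ₁ = 407.6 kmol/h.
Outlet amounts (n = n₀ + Σ ν·ξ):
  G: 694 − 1(407.6) − 1(110.8) = 175.6
  E: 0 + 1(407.6) = 407.6
  D: 0 + 1(110.8) = 110.8
  A: 0 + 2(110.8) = 221.5
Total out = 915.5 kmol/h; y_D = 110.8 / 915.5 = 0.121.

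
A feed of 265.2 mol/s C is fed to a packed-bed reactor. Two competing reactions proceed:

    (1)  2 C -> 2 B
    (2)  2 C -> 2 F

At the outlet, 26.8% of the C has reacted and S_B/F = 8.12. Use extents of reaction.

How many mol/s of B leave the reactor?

Conversion of C: C consumed = 0.268 × 265.2 = 71.07 mol/s = 2ξ₁ + 2ξ₂.
Selectivity: 2ξ₁ / (2ξ₂) = 8.12 → ξ₁ = 8.12 ξ₂.
Substitute: (2·8.12 + 2) ξ₂ = 71.07 → ξ₂ = 3.897 mol/s, ξ₁ = 31.64 mol/s.
Outlet amounts (n = n₀ + Σ ν·ξ):
  C: 265.2 − 2(31.64) − 2(3.897) = 194.1
  B: 0 + 2(31.64) = 63.28
  F: 0 + 2(3.897) = 7.793

63.3 mol/s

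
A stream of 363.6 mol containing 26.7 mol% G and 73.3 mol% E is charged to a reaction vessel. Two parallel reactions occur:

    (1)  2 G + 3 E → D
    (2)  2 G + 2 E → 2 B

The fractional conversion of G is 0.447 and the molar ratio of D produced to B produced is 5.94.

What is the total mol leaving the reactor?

Conversion of G: G consumed = 0.447 × 97.08 = 43.4 mol = 2ξ₁ + 2ξ₂.
Selectivity: 1ξ₁ / (2ξ₂) = 5.94 → ξ₁ = 11.88 ξ₂.
Substitute: (2·11.88 + 2) ξ₂ = 43.4 → ξ₂ = 1.685 mol, ξ₁ = 20.01 mol.
Outlet amounts (n = n₀ + Σ ν·ξ):
  G: 97.08 − 2(20.01) − 2(1.685) = 53.69
  E: 266.5 − 3(20.01) − 2(1.685) = 203.1
  D: 0 + 1(20.01) = 20.01
  B: 0 + 2(1.685) = 3.369
Total out = 53.69 + 203.1 + 20.01 + 3.369 = 280.2 mol.

280 mol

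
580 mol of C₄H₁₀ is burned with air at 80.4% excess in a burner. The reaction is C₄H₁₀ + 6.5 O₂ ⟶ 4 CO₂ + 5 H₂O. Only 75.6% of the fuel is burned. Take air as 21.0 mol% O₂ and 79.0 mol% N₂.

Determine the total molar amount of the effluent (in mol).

33600 mol

Stoichiometric O₂ = 6.5 × 580 = 3770 mol; O₂ fed = 3770 × 1.804 = 6801 mol.
N₂ fed = 6801 × 79/21 = 25590 mol.
Fuel reacted = 0.756 × 580 → ξ = 438.5 mol.
Outlet (n = n₀ + ν ξ):
  C₄H₁₀: 580 − 1(438.5) = 141.5
  O₂: 6801 − 6.5(438.5) = 3951
  N₂: 25590 (inert)
  CO₂: 0 + 4(438.5) = 1754
  H₂O: 0 + 5(438.5) = 2192
Total out = 141.5 + 3951 + 25590 + 1754 + 2192 = 33620 mol.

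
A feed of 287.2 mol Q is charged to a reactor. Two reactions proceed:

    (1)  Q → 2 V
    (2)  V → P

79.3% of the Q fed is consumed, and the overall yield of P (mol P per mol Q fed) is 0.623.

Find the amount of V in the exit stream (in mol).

Conversion of Q: Q consumed = 1ξ₁ = 0.793 × 287.2 → ξ₁ = 227.7 mol.
Yield of P: 1ξ₂ / 287.2 = 0.623 → ξ₂ = 178.9 mol.
Outlet amounts (n = n₀ + Σ ν·ξ):
  Q: 287.2 − 1(227.7) = 59.45
  V: 0 + 2(227.7) − 1(178.9) = 276.6
  P: 0 + 1(178.9) = 178.9

277 mol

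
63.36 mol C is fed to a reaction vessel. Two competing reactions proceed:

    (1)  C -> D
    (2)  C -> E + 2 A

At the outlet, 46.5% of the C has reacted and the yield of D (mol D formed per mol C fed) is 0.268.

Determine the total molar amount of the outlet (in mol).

Yield of D: 1ξ₁ / 63.36 = 0.268 → ξ₁ = 16.98 mol.
Conversion of C: 1ξ₁ + 1ξ₂ = 0.465 × 63.36 = 29.46 → ξ₂ = 12.48 mol.
Outlet amounts (n = n₀ + Σ ν·ξ):
  C: 63.36 − 1(16.98) − 1(12.48) = 33.9
  D: 0 + 1(16.98) = 16.98
  E: 0 + 1(12.48) = 12.48
  A: 0 + 2(12.48) = 24.96
Total out = 33.9 + 16.98 + 12.48 + 24.96 = 88.32 mol.

88.3 mol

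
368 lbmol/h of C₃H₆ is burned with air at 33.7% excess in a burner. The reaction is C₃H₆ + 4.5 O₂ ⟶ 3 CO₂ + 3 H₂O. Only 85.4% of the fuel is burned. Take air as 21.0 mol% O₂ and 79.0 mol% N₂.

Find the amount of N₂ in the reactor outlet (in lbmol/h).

Stoichiometric O₂ = 4.5 × 368 = 1656 lbmol/h; O₂ fed = 1656 × 1.337 = 2214 lbmol/h.
N₂ fed = 2214 × 79/21 = 8329 lbmol/h.
Fuel reacted = 0.854 × 368 → ξ = 314.3 lbmol/h.
Outlet (n = n₀ + ν ξ):
  C₃H₆: 368 − 1(314.3) = 53.73
  O₂: 2214 − 4.5(314.3) = 799.8
  N₂: 8329 (inert)
  CO₂: 0 + 3(314.3) = 942.8
  H₂O: 0 + 3(314.3) = 942.8

8330 lbmol/h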